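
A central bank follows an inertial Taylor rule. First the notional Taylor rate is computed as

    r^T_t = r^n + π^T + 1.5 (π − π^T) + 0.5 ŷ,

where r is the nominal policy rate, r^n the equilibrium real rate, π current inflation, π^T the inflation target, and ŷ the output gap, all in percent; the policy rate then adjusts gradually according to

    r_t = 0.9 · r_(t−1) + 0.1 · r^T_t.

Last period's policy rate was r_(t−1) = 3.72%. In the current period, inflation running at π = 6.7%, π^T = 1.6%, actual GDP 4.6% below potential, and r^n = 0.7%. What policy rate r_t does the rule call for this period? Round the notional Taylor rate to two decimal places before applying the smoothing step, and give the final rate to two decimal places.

Output 4.6% below potential → ŷ = -4.6.
r^T_t = 0.7 + 1.6 + 1.5 × (6.7 − 1.6) + 0.5 × (-4.6)
   = 0.7 + 1.6 + 7.65 − 2.3 = 7.65
r_t = 0.9 × 3.72 + 0.1 × 7.65 = 3.348 + 0.765 = 4.11

4.11%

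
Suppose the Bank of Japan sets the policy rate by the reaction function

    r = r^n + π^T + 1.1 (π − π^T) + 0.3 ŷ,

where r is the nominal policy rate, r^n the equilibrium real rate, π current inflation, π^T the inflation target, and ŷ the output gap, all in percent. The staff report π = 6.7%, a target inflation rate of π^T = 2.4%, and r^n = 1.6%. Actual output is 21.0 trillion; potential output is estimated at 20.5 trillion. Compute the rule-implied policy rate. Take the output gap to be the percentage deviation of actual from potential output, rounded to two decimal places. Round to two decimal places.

9.46%

Output gap = 100 × (21.0 − 20.5) / 20.5 = 2.44%.
r = 1.60 + 2.40 + 1.1 × (6.70 − 2.40) + 0.3 × 2.44
   = 1.60 + 2.4 + 4.73 + 0.732 = 9.46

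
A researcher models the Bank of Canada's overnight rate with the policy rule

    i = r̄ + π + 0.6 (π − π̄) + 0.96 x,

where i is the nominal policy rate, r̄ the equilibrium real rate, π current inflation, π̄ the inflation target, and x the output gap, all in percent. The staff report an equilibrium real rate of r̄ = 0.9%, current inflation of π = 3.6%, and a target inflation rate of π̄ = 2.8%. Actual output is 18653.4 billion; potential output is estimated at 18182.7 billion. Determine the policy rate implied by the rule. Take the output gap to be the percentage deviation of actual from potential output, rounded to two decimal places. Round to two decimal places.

7.47%

Output gap = 100 × (18653.4 − 18182.7) / 18182.7 = 2.59%.
i = 0.90 + 3.60 + 0.6 × (3.60 − 2.80) + 0.96 × 2.59
   = 0.90 + 3.6 + 0.48 + 2.4864 = 7.47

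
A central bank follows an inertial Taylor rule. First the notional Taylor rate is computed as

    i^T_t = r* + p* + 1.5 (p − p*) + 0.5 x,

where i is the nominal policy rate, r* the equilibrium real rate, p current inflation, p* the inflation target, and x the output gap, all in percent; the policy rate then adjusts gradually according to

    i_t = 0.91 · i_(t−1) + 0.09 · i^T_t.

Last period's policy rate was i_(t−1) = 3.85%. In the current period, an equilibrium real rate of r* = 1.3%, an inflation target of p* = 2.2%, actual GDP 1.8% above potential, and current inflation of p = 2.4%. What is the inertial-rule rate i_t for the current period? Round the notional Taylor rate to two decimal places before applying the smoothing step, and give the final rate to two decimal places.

3.93%

Output 1.8% above potential → x = 1.8.
i^T_t = 1.3 + 2.2 + 1.5 × (2.4 − 2.2) + 0.5 × 1.8
   = 1.3 + 2.2 + 0.3 + 0.9 = 4.70
i_t = 0.91 × 3.85 + 0.09 × 4.70 = 3.5035 + 0.423 = 3.93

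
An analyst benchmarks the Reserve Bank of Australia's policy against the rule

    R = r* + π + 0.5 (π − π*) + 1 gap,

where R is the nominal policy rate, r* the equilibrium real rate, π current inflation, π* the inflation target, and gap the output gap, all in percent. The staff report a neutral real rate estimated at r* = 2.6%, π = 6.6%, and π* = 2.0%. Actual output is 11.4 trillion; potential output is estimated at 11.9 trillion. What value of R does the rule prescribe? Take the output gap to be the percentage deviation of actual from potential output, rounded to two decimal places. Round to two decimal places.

7.30%

Output gap = 100 × (11.4 − 11.9) / 11.9 = -4.20%.
R = 2.60 + 6.60 + 0.5 × (6.60 − 2.00) + 1 × (-4.20)
   = 2.60 + 6.6 + 2.3 − 4.2 = 7.30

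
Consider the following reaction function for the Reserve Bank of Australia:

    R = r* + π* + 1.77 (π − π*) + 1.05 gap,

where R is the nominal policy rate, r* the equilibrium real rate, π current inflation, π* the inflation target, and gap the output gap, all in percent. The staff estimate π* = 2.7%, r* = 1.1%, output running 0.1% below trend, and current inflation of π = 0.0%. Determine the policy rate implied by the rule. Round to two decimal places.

Output 0.1% below potential → gap = -0.1.
R = 1.1 + 2.7 + 1.77 × (0.0 − 2.7) + 1.05 × (-0.1)
   = 1.1 + 2.7 − 4.779 − 0.105 = -1.08

-1.08%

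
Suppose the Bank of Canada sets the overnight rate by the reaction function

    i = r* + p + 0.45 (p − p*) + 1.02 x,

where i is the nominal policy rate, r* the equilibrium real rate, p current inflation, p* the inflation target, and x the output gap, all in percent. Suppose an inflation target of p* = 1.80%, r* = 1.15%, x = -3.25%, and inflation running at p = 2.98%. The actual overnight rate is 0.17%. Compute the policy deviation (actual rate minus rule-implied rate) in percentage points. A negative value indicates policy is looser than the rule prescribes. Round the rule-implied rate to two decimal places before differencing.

-1.18 pp

i = 1.15 + 2.98 + 0.45 × (2.98 − 1.80) + 1.02 × (-3.25)
   = 1.15 + 2.98 + 0.531 − 3.315 = 1.35
Deviation = 0.17 − 1.35 = -1.18 pp.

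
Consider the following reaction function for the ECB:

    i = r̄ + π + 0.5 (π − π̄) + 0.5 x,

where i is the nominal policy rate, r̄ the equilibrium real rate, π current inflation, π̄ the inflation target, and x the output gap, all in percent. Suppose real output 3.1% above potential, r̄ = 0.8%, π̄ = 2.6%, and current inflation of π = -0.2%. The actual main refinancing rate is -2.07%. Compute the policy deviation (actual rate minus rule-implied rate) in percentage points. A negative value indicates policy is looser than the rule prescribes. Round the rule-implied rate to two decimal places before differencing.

Output 3.1% above potential → x = 3.1.
i = 0.8 + (-0.2) + 0.5 × (-0.2 − 2.6) + 0.5 × 3.1
   = 0.8 − 0.2 − 1.4 + 1.55 = 0.75
Deviation = -2.07 − 0.75 = -2.82 pp.

-2.82 pp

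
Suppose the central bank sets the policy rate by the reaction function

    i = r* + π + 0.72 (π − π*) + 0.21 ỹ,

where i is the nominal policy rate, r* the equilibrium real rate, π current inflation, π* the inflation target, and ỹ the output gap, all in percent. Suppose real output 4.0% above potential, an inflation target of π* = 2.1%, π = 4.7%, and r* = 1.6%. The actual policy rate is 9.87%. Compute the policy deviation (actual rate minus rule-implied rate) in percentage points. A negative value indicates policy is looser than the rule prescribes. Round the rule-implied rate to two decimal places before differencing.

0.86 pp

Output 4.0% above potential → ỹ = 4.0.
i = 1.6 + 4.7 + 0.72 × (4.7 − 2.1) + 0.21 × 4.0
   = 1.6 + 4.7 + 1.872 + 0.84 = 9.01
Deviation = 9.87 − 9.01 = 0.86 pp.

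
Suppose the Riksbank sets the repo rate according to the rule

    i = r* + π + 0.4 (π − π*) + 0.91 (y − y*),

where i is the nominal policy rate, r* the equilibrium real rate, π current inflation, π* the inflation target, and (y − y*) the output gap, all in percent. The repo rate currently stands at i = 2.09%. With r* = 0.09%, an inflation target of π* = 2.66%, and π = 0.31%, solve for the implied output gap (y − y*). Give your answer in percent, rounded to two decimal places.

2.89%

0.91 (y − y*) = 2.09 − 0.09 − 0.31 − 0.4 × (0.31 − 2.66) = 2.63
(y − y*) = 2.63 / 0.91 = 2.89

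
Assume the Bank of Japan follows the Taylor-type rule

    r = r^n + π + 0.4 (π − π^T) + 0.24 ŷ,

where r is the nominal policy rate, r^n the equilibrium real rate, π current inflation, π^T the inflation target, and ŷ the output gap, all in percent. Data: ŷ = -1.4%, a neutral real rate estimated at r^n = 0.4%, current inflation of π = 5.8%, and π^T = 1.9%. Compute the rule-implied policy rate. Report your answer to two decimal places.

r = 0.4 + 5.8 + 0.4 × (5.8 − 1.9) + 0.24 × (-1.4)
   = 0.4 + 5.8 + 1.56 − 0.336 = 7.42

7.42%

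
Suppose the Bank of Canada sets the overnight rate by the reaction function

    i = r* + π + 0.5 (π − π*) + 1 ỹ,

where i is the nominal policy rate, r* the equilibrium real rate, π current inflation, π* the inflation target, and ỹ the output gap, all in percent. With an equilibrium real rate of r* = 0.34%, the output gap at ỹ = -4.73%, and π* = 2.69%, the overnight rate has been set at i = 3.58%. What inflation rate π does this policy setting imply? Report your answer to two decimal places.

6.21%

Collecting π: i = r* + (1 + 0.5) π − 0.5 π* + 1 ỹ
1.5 π = 3.58 − 0.34 + 0.5 × 2.69 − 1 × (-4.73) = 9.315
π = 9.315 / 1.5 = 6.21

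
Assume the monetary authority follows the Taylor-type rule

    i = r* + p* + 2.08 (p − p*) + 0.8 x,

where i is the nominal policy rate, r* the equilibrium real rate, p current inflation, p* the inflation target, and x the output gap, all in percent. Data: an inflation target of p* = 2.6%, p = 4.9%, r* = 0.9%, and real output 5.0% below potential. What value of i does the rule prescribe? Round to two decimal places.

Output 5.0% below potential → x = -5.0.
i = 0.9 + 2.6 + 2.08 × (4.9 − 2.6) + 0.8 × (-5.0)
   = 0.9 + 2.6 + 4.784 − 4 = 4.28

4.28%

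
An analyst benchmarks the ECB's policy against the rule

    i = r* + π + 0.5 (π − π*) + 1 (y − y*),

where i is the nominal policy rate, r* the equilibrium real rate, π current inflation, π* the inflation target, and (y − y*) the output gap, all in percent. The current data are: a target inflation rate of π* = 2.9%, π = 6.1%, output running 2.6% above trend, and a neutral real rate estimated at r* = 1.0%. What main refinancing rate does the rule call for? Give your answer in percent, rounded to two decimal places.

Output 2.6% above potential → (y − y*) = 2.6.
i = 1.0 + 6.1 + 0.5 × (6.1 − 2.9) + 1 × 2.6
   = 1.0 + 6.1 + 1.6 + 2.6 = 11.30

11.30%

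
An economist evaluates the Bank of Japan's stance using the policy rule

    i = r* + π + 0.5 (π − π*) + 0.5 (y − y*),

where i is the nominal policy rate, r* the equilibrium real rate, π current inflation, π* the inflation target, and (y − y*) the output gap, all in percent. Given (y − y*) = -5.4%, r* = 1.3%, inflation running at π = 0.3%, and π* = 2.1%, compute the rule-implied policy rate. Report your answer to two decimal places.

i = 1.3 + 0.3 + 0.5 × (0.3 − 2.1) + 0.5 × (-5.4)
   = 1.3 + 0.3 − 0.9 − 2.7 = -2.00

-2.00%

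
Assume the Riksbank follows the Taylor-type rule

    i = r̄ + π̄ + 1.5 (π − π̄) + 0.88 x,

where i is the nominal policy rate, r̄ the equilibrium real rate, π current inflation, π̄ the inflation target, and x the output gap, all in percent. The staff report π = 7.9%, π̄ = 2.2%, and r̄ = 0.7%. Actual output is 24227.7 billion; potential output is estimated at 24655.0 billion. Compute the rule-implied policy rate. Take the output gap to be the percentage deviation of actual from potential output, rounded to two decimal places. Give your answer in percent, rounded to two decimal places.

9.93%

Output gap = 100 × (24227.7 − 24655.0) / 24655.0 = -1.73%.
i = 0.70 + 2.20 + 1.5 × (7.90 − 2.20) + 0.88 × (-1.73)
   = 0.70 + 2.2 + 8.55 − 1.5224 = 9.93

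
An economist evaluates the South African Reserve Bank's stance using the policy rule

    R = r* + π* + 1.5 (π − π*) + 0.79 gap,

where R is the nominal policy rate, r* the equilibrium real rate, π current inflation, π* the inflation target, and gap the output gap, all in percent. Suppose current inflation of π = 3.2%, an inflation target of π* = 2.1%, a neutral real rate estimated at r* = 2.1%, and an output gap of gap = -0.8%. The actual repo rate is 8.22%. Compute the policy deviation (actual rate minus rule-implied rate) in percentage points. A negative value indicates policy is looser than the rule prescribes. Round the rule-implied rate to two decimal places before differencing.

3.00 pp

R = 2.1 + 2.1 + 1.5 × (3.2 − 2.1) + 0.79 × (-0.8)
   = 2.1 + 2.1 + 1.65 − 0.632 = 5.22
Deviation = 8.22 − 5.22 = 3.00 pp.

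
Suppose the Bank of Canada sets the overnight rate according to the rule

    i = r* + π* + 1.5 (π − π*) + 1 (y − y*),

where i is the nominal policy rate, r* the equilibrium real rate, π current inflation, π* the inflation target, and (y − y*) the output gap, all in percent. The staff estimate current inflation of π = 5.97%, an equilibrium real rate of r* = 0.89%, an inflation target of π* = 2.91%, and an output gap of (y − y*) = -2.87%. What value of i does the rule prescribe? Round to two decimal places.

5.52%

i = 0.89 + 2.91 + 1.5 × (5.97 − 2.91) + 1 × (-2.87)
   = 0.89 + 2.91 + 4.59 − 2.87 = 5.52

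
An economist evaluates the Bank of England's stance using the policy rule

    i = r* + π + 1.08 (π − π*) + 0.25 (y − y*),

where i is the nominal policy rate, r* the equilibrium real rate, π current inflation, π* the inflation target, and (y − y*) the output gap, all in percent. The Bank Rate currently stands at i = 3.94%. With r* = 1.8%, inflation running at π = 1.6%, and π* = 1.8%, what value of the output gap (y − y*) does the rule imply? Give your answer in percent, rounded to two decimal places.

0.25 (y − y*) = 3.94 − 1.8 − 1.6 − 1.08 × (1.6 − 1.8) = 0.756
(y − y*) = 0.756 / 0.25 = 3.02

3.02%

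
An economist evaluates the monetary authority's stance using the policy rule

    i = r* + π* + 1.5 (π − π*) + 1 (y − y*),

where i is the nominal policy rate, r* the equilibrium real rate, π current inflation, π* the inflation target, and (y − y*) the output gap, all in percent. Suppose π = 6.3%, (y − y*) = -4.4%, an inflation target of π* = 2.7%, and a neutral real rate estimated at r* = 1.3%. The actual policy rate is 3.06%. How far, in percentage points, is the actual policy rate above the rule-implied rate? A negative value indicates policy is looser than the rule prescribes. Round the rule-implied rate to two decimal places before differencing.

-1.94 pp

i = 1.3 + 2.7 + 1.5 × (6.3 − 2.7) + 1 × (-4.4)
   = 1.3 + 2.7 + 5.4 − 4.4 = 5.00
Deviation = 3.06 − 5.00 = -1.94 pp.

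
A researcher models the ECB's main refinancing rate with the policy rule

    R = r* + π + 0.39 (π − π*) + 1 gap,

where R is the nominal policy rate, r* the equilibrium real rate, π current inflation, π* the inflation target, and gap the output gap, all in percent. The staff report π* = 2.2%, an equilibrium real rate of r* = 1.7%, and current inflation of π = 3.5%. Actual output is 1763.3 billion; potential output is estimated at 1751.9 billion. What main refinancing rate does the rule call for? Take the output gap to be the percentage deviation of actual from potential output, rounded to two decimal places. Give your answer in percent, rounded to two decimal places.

6.36%

Output gap = 100 × (1763.3 − 1751.9) / 1751.9 = 0.65%.
R = 1.70 + 3.50 + 0.39 × (3.50 − 2.20) + 1 × 0.65
   = 1.70 + 3.5 + 0.507 + 0.65 = 6.36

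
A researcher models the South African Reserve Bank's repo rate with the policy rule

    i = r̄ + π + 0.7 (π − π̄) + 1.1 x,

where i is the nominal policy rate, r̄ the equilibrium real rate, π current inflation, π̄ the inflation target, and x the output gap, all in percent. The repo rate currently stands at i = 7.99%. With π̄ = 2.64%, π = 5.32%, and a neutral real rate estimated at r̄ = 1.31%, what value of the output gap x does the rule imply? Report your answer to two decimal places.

-0.47%

1.1 x = 7.99 − 1.31 − 5.32 − 0.7 × (5.32 − 2.64) = -0.516
x = -0.516 / 1.1 = -0.47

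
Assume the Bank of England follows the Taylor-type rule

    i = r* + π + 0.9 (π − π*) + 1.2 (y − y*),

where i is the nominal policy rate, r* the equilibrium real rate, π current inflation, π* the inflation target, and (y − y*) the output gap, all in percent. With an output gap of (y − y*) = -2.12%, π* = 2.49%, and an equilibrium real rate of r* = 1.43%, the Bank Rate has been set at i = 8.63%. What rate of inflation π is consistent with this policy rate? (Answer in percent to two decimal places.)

6.31%

Collecting π: i = r* + (1 + 0.9) π − 0.9 π* + 1.2 (y − y*)
1.9 π = 8.63 − 1.43 + 0.9 × 2.49 − 1.2 × (-2.12) = 11.985
π = 11.985 / 1.9 = 6.31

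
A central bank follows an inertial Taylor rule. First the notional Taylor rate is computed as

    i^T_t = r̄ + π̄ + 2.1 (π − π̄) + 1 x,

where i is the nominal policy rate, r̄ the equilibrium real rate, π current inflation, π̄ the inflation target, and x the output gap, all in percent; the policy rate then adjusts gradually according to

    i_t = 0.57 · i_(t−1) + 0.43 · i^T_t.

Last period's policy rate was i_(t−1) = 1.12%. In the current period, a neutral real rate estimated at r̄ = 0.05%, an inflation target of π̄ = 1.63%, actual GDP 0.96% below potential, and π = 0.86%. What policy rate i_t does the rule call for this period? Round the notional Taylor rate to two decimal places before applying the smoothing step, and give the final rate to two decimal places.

0.25%

Output 0.96% below potential → x = -0.96.
i^T_t = 0.05 + 1.63 + 2.1 × (0.86 − 1.63) + 1 × (-0.96)
   = 0.05 + 1.63 − 1.617 − 0.96 = -0.90
i_t = 0.57 × 1.12 + 0.43 × (-0.90) = 0.6384 − 0.387 = 0.25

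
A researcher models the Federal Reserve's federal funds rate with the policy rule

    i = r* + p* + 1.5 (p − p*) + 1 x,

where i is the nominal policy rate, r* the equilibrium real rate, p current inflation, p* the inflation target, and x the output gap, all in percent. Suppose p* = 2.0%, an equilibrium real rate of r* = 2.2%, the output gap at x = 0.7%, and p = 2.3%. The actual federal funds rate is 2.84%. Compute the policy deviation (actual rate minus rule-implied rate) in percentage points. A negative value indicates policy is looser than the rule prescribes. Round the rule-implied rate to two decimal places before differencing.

-2.51 pp

i = 2.2 + 2.0 + 1.5 × (2.3 − 2.0) + 1 × 0.7
   = 2.2 + 2 + 0.45 + 0.7 = 5.35
Deviation = 2.84 − 5.35 = -2.51 pp.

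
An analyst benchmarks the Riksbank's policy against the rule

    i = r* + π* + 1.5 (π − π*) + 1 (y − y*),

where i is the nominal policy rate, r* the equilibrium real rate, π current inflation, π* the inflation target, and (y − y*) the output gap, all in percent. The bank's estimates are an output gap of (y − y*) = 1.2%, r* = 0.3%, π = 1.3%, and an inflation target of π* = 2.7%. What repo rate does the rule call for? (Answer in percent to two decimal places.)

2.10%

i = 0.3 + 2.7 + 1.5 × (1.3 − 2.7) + 1 × 1.2
   = 0.3 + 2.7 − 2.1 + 1.2 = 2.10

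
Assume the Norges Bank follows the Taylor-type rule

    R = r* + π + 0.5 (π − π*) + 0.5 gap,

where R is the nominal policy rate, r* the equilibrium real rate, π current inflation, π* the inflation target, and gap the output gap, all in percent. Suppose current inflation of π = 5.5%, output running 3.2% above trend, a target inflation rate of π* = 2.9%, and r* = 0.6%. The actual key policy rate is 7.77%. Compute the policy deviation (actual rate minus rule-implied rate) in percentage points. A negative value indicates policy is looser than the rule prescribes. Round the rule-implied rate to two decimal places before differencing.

Output 3.2% above potential → gap = 3.2.
R = 0.6 + 5.5 + 0.5 × (5.5 − 2.9) + 0.5 × 3.2
   = 0.6 + 5.5 + 1.3 + 1.6 = 9.00
Deviation = 7.77 − 9.00 = -1.23 pp.

-1.23 pp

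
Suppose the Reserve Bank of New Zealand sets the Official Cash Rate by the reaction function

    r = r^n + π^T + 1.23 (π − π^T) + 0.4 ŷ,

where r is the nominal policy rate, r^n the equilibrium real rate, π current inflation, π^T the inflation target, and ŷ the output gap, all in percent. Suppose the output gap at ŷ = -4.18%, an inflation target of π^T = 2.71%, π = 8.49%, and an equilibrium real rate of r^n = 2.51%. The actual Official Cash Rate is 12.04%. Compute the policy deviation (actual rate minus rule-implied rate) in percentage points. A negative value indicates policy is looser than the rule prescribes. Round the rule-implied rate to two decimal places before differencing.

1.38 pp

r = 2.51 + 2.71 + 1.23 × (8.49 − 2.71) + 0.4 × (-4.18)
   = 2.51 + 2.71 + 7.1094 − 1.672 = 10.66
Deviation = 12.04 − 10.66 = 1.38 pp.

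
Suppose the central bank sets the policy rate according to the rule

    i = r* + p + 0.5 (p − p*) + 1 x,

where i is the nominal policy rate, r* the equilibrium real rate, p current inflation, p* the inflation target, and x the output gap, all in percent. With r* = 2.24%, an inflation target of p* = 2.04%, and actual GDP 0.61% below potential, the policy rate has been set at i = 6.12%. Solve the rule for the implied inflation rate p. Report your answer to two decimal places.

Output 0.61% below potential → x = -0.61.
Collecting p: i = r* + (1 + 0.5) p − 0.5 p* + 1 x
1.5 p = 6.12 − 2.24 + 0.5 × 2.04 − 1 × (-0.61) = 5.51
p = 5.51 / 1.5 = 3.67

3.67%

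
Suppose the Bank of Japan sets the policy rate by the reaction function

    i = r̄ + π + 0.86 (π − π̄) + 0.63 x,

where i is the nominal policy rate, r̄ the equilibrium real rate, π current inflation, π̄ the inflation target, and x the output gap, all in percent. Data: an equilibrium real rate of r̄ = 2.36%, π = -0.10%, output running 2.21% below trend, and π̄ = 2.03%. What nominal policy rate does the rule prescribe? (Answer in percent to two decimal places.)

-0.96%

Output 2.21% below potential → x = -2.21.
i = 2.36 + (-0.10) + 0.86 × (-0.10 − 2.03) + 0.63 × (-2.21)
   = 2.36 − 0.1 − 1.8318 − 1.3923 = -0.96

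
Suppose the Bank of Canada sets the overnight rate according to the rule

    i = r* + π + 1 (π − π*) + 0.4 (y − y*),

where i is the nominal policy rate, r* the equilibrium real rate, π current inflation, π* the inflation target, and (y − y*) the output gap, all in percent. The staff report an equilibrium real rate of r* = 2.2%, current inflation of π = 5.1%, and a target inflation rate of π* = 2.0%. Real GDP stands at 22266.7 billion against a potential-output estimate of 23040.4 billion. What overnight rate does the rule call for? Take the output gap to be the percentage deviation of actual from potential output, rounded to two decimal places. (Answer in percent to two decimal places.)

9.06%

Output gap = 100 × (22266.7 − 23040.4) / 23040.4 = -3.36%.
i = 2.20 + 5.10 + 1 × (5.10 − 2.00) + 0.4 × (-3.36)
   = 2.20 + 5.1 + 3.1 − 1.344 = 9.06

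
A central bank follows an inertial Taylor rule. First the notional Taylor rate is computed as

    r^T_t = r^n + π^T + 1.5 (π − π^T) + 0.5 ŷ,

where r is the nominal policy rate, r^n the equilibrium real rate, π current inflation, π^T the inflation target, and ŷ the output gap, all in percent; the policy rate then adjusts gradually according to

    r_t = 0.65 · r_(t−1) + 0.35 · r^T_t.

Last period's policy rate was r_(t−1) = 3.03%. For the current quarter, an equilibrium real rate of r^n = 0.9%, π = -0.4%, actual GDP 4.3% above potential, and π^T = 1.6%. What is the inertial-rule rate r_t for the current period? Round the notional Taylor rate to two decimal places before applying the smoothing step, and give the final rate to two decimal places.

2.55%

Output 4.3% above potential → ŷ = 4.3.
r^T_t = 0.9 + 1.6 + 1.5 × (-0.4 − 1.6) + 0.5 × 4.3
   = 0.9 + 1.6 − 3 + 2.15 = 1.65
r_t = 0.65 × 3.03 + 0.35 × 1.65 = 1.9695 + 0.5775 = 2.55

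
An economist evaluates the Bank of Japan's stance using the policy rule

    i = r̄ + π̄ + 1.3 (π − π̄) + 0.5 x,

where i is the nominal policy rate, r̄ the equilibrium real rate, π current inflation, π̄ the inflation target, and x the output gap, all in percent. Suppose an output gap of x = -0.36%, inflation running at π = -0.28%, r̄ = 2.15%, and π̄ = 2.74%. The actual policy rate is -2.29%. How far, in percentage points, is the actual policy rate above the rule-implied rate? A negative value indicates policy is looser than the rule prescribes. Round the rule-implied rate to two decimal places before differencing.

i = 2.15 + 2.74 + 1.3 × (-0.28 − 2.74) + 0.5 × (-0.36)
   = 2.15 + 2.74 − 3.926 − 0.18 = 0.78
Deviation = -2.29 − 0.78 = -3.07 pp.

-3.07 pp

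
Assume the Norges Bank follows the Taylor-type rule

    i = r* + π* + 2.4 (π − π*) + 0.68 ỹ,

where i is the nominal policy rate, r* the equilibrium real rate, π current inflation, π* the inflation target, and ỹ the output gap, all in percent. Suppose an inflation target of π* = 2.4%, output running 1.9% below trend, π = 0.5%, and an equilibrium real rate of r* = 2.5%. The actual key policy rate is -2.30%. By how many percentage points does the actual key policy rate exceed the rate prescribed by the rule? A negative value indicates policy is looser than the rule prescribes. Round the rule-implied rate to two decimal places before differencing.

-1.35 pp

Output 1.9% below potential → ỹ = -1.9.
i = 2.5 + 2.4 + 2.4 × (0.5 − 2.4) + 0.68 × (-1.9)
   = 2.5 + 2.4 − 4.56 − 1.292 = -0.95
Deviation = -2.30 − (-0.95) = -1.35 pp.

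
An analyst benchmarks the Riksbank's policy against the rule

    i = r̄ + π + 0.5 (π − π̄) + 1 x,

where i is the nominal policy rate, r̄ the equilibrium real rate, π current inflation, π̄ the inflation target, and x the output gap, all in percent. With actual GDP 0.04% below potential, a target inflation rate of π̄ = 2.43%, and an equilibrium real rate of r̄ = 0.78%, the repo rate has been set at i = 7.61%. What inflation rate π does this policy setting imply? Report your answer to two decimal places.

5.39%

Output 0.04% below potential → x = -0.04.
Collecting π: i = r̄ + (1 + 0.5) π − 0.5 π̄ + 1 x
1.5 π = 7.61 − 0.78 + 0.5 × 2.43 − 1 × (-0.04) = 8.085
π = 8.085 / 1.5 = 5.39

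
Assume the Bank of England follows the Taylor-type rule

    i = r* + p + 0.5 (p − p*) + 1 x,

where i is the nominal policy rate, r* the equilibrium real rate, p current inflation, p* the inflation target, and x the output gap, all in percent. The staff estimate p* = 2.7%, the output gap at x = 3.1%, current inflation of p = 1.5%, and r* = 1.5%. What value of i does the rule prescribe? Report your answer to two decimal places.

i = 1.5 + 1.5 + 0.5 × (1.5 − 2.7) + 1 × 3.1
   = 1.5 + 1.5 − 0.6 + 3.1 = 5.50

5.50%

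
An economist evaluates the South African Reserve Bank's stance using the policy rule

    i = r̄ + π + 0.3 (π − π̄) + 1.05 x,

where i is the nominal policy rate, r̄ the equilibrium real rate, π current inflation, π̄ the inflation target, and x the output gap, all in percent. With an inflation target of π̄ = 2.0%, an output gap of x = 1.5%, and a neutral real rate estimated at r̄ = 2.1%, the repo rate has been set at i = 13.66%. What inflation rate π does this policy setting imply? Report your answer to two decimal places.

Collecting π: i = r̄ + (1 + 0.3) π − 0.3 π̄ + 1.05 x
1.3 π = 13.66 − 2.1 + 0.3 × 2.0 − 1.05 × 1.5 = 10.585
π = 10.585 / 1.3 = 8.14

8.14%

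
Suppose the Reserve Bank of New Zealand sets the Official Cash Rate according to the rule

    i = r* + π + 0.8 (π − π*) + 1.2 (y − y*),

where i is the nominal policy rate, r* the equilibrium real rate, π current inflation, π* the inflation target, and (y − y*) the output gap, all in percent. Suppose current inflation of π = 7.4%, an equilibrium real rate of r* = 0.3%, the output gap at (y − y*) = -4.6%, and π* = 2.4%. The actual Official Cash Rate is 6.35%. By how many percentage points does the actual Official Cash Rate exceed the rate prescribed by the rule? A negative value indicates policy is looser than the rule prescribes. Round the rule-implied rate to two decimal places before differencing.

0.17 pp

i = 0.3 + 7.4 + 0.8 × (7.4 − 2.4) + 1.2 × (-4.6)
   = 0.3 + 7.4 + 4 − 5.52 = 6.18
Deviation = 6.35 − 6.18 = 0.17 pp.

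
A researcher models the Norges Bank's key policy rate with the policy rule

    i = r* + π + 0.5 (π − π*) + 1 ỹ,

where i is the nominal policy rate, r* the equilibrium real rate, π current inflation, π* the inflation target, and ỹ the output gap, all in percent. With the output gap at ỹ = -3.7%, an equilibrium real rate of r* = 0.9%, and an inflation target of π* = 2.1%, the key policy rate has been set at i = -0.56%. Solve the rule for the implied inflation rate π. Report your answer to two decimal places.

2.19%

Collecting π: i = r* + (1 + 0.5) π − 0.5 π* + 1 ỹ
1.5 π = -0.56 − 0.9 + 0.5 × 2.1 − 1 × (-3.7) = 3.29
π = 3.29 / 1.5 = 2.19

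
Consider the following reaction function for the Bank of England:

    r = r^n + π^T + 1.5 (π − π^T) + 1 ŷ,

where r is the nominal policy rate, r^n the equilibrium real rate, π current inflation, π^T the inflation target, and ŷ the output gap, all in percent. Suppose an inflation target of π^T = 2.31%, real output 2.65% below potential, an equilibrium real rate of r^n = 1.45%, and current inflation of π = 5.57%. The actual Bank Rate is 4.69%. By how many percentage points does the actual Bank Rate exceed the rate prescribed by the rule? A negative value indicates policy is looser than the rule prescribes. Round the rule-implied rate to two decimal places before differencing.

Output 2.65% below potential → ŷ = -2.65.
r = 1.45 + 2.31 + 1.5 × (5.57 − 2.31) + 1 × (-2.65)
   = 1.45 + 2.31 + 4.89 − 2.65 = 6.00
Deviation = 4.69 − 6.00 = -1.31 pp.

-1.31 pp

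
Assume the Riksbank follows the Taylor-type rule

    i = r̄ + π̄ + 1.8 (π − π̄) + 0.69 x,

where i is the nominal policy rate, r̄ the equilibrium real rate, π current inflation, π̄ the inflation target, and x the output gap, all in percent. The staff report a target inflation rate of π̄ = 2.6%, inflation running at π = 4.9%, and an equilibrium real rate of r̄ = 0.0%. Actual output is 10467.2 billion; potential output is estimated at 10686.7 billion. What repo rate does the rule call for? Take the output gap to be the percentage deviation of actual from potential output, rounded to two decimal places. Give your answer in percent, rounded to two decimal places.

Output gap = 100 × (10467.2 − 10686.7) / 10686.7 = -2.05%.
i = 0.00 + 2.60 + 1.8 × (4.90 − 2.60) + 0.69 × (-2.05)
   = 0.00 + 2.6 + 4.14 − 1.4145 = 5.33

5.33%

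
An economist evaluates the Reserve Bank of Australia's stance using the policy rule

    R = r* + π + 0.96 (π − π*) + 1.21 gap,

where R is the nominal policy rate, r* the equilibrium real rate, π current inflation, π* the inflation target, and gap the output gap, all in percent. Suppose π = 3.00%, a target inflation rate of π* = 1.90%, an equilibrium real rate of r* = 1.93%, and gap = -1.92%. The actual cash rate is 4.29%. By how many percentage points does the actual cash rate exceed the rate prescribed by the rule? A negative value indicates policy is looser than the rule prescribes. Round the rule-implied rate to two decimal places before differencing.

R = 1.93 + 3.00 + 0.96 × (3.00 − 1.90) + 1.21 × (-1.92)
   = 1.93 + 3 + 1.056 − 2.3232 = 3.66
Deviation = 4.29 − 3.66 = 0.63 pp.

0.63 pp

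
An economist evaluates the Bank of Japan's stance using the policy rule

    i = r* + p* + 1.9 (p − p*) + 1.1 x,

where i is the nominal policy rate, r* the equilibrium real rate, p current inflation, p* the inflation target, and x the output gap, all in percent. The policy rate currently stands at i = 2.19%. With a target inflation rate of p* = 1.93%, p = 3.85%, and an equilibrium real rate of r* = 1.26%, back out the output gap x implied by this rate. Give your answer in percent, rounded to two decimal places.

-4.23%

1.1 x = 2.19 − 1.26 − 1.93 − 1.9 × (3.85 − 1.93) = -4.648
x = -4.648 / 1.1 = -4.23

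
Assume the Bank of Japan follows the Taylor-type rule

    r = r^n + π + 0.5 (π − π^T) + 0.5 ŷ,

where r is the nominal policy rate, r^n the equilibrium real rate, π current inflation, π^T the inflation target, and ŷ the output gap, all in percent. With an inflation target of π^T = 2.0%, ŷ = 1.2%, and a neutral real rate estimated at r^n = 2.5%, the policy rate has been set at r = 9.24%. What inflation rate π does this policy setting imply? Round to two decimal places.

Collecting π: r = r^n + (1 + 0.5) π − 0.5 π^T + 0.5 ŷ
1.5 π = 9.24 − 2.5 + 0.5 × 2.0 − 0.5 × 1.2 = 7.14
π = 7.14 / 1.5 = 4.76

4.76%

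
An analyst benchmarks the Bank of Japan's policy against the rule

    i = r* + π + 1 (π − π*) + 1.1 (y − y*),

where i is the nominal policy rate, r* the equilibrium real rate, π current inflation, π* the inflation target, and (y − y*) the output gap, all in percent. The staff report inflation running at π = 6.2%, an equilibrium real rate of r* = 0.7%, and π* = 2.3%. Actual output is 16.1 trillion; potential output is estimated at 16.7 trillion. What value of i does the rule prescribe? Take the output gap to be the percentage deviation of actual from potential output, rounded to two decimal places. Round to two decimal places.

6.85%

Output gap = 100 × (16.1 − 16.7) / 16.7 = -3.59%.
i = 0.70 + 6.20 + 1 × (6.20 − 2.30) + 1.1 × (-3.59)
   = 0.70 + 6.2 + 3.9 − 3.949 = 6.85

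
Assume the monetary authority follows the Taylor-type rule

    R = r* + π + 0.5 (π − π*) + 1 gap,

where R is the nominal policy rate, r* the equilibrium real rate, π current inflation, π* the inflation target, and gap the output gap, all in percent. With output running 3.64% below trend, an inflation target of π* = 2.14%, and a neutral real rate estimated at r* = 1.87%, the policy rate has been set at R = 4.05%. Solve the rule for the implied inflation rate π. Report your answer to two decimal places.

4.59%

Output 3.64% below potential → gap = -3.64.
Collecting π: R = r* + (1 + 0.5) π − 0.5 π* + 1 gap
1.5 π = 4.05 − 1.87 + 0.5 × 2.14 − 1 × (-3.64) = 6.89
π = 6.89 / 1.5 = 4.59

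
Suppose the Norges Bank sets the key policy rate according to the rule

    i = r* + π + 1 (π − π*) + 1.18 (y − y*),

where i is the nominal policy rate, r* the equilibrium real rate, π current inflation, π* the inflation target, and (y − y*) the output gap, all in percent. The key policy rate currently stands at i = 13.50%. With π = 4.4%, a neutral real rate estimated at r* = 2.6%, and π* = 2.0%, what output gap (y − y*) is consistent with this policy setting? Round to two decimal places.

3.47%

1.18 (y − y*) = 13.50 − 2.6 − 4.4 − 1 × (4.4 − 2.0) = 4.1
(y − y*) = 4.1 / 1.18 = 3.47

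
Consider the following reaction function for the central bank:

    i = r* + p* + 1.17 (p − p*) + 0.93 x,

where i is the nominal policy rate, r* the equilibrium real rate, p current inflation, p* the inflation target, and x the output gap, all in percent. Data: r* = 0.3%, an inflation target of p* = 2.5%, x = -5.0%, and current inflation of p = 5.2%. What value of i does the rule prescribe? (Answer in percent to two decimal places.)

i = 0.3 + 2.5 + 1.17 × (5.2 − 2.5) + 0.93 × (-5.0)
   = 0.3 + 2.5 + 3.159 − 4.65 = 1.31

1.31%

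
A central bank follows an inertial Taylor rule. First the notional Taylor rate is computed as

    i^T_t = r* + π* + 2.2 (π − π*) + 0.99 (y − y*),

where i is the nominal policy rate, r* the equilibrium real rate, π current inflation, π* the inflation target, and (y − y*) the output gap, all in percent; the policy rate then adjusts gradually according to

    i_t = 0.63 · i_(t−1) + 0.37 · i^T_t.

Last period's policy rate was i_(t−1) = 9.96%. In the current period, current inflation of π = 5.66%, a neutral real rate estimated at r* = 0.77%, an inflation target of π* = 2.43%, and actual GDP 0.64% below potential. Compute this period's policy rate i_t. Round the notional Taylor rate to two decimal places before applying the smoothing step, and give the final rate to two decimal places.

9.85%

Output 0.64% below potential → (y − y*) = -0.64.
i^T_t = 0.77 + 2.43 + 2.2 × (5.66 − 2.43) + 0.99 × (-0.64)
   = 0.77 + 2.43 + 7.106 − 0.6336 = 9.67
i_t = 0.63 × 9.96 + 0.37 × 9.67 = 6.2748 + 3.5779 = 9.85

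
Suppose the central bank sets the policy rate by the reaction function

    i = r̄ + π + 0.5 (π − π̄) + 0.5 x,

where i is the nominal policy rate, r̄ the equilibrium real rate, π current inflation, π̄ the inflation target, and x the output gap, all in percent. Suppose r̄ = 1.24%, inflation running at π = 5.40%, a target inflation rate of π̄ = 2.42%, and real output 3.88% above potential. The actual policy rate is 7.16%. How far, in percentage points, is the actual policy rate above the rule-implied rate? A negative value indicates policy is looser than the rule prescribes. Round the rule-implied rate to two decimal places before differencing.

-2.91 pp

Output 3.88% above potential → x = 3.88.
i = 1.24 + 5.40 + 0.5 × (5.40 − 2.42) + 0.5 × 3.88
   = 1.24 + 5.4 + 1.49 + 1.94 = 10.07
Deviation = 7.16 − 10.07 = -2.91 pp.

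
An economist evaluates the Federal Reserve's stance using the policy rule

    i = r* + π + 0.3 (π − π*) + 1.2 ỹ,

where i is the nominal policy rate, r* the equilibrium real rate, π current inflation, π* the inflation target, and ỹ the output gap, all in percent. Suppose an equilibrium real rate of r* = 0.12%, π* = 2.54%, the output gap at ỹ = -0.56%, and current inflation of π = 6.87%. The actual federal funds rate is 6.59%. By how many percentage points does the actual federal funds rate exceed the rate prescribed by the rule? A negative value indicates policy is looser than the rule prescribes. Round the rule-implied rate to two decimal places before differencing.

-1.03 pp

i = 0.12 + 6.87 + 0.3 × (6.87 − 2.54) + 1.2 × (-0.56)
   = 0.12 + 6.87 + 1.299 − 0.672 = 7.62
Deviation = 6.59 − 7.62 = -1.03 pp.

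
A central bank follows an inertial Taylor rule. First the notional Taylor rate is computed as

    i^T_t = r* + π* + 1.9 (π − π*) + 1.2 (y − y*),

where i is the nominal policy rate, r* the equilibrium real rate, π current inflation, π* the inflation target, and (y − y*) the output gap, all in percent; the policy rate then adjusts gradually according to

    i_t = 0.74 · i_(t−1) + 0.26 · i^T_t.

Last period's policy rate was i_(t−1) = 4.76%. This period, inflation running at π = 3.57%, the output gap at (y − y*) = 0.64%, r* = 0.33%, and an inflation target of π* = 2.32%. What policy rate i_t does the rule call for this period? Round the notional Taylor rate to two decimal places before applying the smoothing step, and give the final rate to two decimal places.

5.03%

i^T_t = 0.33 + 2.32 + 1.9 × (3.57 − 2.32) + 1.2 × 0.64
   = 0.33 + 2.32 + 2.375 + 0.768 = 5.79
i_t = 0.74 × 4.76 + 0.26 × 5.79 = 3.5224 + 1.5054 = 5.03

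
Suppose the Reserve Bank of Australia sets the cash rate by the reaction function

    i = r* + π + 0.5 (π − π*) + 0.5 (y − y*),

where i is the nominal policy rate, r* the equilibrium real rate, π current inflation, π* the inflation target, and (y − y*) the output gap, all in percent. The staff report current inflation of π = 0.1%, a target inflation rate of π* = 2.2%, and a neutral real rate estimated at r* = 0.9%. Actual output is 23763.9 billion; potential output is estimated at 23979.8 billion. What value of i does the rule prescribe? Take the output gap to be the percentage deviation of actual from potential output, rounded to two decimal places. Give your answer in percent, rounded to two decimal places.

-0.50%

Output gap = 100 × (23763.9 − 23979.8) / 23979.8 = -0.90%.
i = 0.90 + 0.10 + 0.5 × (0.10 − 2.20) + 0.5 × (-0.90)
   = 0.90 + 0.1 − 1.05 − 0.45 = -0.50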